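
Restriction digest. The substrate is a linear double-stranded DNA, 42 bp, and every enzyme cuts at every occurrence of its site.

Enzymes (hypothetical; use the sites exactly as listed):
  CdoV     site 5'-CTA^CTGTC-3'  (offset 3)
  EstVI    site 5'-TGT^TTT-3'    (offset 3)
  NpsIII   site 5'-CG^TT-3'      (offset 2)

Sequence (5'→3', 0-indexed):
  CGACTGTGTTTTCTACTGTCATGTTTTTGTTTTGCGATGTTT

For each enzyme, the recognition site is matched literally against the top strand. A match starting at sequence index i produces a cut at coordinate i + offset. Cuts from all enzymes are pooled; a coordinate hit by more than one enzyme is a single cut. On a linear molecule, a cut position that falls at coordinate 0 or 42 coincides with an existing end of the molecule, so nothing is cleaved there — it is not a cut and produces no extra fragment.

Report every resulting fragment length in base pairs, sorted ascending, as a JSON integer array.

Per-enzyme occurrences:
  CdoV CTACTGTC/3: at [12] ⇒ [15]
  EstVI TGTTTT/3: at [6, 21, 27] ⇒ [9, 24, 30]
  NpsIII (CGTT, off=2): no sites

All cut coordinates (distinct, sorted): [9, 15, 24, 30]

Fragments:
  [0,9): 9 bp
  [9,15): 6 bp
  [15,24): 9 bp
  [24,30): 6 bp
  [30,42): 12 bp

[6,6,9,9,12]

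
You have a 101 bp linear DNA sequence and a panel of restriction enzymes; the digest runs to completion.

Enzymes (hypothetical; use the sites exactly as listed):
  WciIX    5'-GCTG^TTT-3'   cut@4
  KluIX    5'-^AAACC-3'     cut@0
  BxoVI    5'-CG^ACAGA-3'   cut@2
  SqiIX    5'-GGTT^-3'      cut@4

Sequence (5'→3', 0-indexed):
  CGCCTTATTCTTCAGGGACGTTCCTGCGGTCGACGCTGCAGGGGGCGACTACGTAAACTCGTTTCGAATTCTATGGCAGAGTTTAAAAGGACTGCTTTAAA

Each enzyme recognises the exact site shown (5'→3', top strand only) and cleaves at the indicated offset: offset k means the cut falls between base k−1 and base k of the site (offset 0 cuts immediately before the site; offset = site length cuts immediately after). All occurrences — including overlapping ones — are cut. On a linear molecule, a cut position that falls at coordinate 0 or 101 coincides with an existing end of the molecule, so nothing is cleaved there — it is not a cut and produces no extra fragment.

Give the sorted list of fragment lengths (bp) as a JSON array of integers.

[101]

Per-enzyme occurrences:
  WciIX (GCTGTTT, off=4): no sites
  KluIX (AAACC, off=0): no sites
  BxoVI (CGACAGA, off=2): no sites
  SqiIX (GGTT, off=4): no sites

Pooled cuts: ∅

Fragment lengths:
  no cuts → one linear fragment of 101 bp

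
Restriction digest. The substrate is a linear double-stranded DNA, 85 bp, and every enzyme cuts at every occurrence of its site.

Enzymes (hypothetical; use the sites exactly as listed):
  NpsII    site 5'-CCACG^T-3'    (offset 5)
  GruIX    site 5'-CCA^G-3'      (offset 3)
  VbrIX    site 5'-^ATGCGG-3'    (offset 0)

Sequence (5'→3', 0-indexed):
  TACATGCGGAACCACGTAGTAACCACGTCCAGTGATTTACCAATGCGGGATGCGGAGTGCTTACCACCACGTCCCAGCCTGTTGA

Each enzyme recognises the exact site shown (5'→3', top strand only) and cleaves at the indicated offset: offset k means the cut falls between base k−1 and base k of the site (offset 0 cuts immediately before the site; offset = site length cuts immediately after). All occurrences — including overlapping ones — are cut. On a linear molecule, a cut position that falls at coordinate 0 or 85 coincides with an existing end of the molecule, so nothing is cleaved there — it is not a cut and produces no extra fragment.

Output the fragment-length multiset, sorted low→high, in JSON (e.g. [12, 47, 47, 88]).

Per-enzyme occurrences:
  NpsII (CCACGT, off=5): starts [11, 22, 66] → cuts [16, 27, 71]
  GruIX (CCAG, off=3): starts [28, 73] → cuts [31, 76]
  VbrIX (ATGCGG, off=0): starts [3, 42, 49] → cuts [3, 42, 49]

Pooled cuts: [3, 16, 27, 31, 42, 49, 71, 76]

Fragment lengths:
  [0,3): 3 bp
  [3,16): 13 bp
  [16,27): 11 bp
  [27,31): 4 bp
  [31,42): 11 bp
  [42,49): 7 bp
  [49,71): 22 bp
  [71,76): 5 bp
  [76,85): 9 bp

[3,4,5,7,9,11,11,13,22]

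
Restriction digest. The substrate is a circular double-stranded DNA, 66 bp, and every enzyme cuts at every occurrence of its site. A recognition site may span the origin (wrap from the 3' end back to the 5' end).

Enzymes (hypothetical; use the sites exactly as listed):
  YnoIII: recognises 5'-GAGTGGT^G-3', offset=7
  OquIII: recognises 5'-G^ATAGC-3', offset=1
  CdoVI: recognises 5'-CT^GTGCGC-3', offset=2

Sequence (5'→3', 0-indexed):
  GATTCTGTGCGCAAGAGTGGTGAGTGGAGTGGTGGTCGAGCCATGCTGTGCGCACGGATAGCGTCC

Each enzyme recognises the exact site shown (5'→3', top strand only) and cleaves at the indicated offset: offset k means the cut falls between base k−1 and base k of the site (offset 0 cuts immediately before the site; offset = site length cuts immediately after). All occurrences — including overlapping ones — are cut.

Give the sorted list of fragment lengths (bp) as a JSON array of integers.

[10,12,14,15,15]

Site scan:
  YnoIII GAGTGGTG/7: at [14, 26] ⇒ [21, 33]
  OquIII GATAGC/1: at [56] ⇒ [57]
  CdoVI CTGTGCGC/2: at [4, 45] ⇒ [6, 47]

All cut coordinates (distinct, sorted): [6, 21, 33, 47, 57]

Fragments:
  6→21: 15 bp
  21→33: 12 bp
  33→47: 14 bp
  47→57: 10 bp
  57→6 (wrap): 66-57+6 = 15 bp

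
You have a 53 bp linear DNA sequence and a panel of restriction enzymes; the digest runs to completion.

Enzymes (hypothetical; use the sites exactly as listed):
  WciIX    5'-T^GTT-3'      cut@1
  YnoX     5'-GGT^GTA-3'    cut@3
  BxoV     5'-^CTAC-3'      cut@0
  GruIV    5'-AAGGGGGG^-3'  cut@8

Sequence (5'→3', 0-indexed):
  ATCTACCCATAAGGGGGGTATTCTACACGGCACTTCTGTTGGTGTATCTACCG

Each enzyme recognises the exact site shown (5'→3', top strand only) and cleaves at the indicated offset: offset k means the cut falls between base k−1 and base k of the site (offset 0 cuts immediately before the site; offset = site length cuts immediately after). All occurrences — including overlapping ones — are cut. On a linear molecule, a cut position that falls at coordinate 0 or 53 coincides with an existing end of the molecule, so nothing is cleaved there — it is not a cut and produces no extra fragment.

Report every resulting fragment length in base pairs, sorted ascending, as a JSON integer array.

Site scan:
  WciIX TGTT/1: at [36] ⇒ [37]
  YnoX GGTGTA/3: at [40] ⇒ [43]
  BxoV CTAC/0: at [2, 22, 47] ⇒ [2, 22, 47]
  GruIV AAGGGGGG/8: at [10] ⇒ [18]

Pooled cuts: [2, 18, 22, 37, 43, 47]

Fragment lengths:
  [0,2): 2 bp
  [2,18): 16 bp
  [18,22): 4 bp
  [22,37): 15 bp
  [37,43): 6 bp
  [43,47): 4 bp
  [47,53): 6 bp

[2,4,4,6,6,15,16]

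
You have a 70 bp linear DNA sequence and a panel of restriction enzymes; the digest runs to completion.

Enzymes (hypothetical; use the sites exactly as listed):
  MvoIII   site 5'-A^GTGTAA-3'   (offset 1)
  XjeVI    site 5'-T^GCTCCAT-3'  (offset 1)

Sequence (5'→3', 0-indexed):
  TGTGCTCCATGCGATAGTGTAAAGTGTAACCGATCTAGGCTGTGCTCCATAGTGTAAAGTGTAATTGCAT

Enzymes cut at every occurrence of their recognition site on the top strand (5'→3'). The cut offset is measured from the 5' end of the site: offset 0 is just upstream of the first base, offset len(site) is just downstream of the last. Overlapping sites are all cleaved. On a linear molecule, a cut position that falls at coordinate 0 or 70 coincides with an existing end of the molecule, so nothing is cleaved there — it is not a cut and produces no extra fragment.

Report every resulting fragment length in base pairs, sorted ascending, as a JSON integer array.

[3,7,7,8,12,13,20]

Scan for sites:
  MvoIII (AGTGTAA, off=1): starts [15, 22, 50, 57] → cuts [16, 23, 51, 58]
  XjeVI (TGCTCCAT, off=1): starts [2, 42] → cuts [3, 43]

All cut coordinates (distinct, sorted): [3, 16, 23, 43, 51, 58]

Fragment lengths:
  [0,3): 3 bp
  [3,16): 13 bp
  [16,23): 7 bp
  [23,43): 20 bp
  [43,51): 8 bp
  [51,58): 7 bp
  [58,70): 12 bp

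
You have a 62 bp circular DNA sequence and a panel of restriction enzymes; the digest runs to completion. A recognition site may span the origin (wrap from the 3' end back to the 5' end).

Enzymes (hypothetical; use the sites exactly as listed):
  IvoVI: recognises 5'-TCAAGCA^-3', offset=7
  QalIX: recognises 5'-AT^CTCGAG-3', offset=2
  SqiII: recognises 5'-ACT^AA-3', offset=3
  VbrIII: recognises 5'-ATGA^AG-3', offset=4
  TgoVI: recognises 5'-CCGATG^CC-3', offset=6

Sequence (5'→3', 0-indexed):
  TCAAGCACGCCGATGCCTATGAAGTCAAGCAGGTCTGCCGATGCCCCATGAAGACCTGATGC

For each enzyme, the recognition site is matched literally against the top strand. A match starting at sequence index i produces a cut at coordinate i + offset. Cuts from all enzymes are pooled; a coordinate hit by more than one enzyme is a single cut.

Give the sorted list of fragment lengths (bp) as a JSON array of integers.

[7,8,8,9,12,18]

Scan for sites:
  IvoVI (TCAAGCA, off=7): starts [0, 24] → cuts [7, 31]
  QalIX (ATCTCGAG, off=2): no sites
  SqiII (ACTAA, off=3): no sites
  VbrIII (ATGAAG, off=4): starts [18, 47] → cuts [22, 51]
  TgoVI (CCGATGCC, off=6): starts [9, 37] → cuts [15, 43]

Pooled cuts: [7, 15, 22, 31, 43, 51]

Fragment lengths:
  7→15: 8 bp
  15→22: 7 bp
  22→31: 9 bp
  31→43: 12 bp
  43→51: 8 bp
  51→7 (wrap): 62-51+7 = 18 bp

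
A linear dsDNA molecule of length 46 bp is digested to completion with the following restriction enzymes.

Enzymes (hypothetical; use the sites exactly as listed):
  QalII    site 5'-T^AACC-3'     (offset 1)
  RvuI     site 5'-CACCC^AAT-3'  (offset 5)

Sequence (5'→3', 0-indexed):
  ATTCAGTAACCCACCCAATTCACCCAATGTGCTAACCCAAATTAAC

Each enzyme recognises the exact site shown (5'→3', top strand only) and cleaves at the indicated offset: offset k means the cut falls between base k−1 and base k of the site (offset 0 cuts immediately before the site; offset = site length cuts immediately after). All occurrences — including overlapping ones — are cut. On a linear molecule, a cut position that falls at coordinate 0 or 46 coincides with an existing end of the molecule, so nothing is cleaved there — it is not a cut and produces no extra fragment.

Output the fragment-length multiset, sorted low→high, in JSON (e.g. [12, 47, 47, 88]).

Scan for sites:
  QalII TAACC/1: at [6, 32] ⇒ [7, 33]
  RvuI CACCCAAT/5: at [11, 20] ⇒ [16, 25]

All cut coordinates (distinct, sorted): [7, 16, 25, 33]

Fragment lengths:
  [0,7): 7 bp
  [7,16): 9 bp
  [16,25): 9 bp
  [25,33): 8 bp
  [33,46): 13 bp

[7,8,9,9,13]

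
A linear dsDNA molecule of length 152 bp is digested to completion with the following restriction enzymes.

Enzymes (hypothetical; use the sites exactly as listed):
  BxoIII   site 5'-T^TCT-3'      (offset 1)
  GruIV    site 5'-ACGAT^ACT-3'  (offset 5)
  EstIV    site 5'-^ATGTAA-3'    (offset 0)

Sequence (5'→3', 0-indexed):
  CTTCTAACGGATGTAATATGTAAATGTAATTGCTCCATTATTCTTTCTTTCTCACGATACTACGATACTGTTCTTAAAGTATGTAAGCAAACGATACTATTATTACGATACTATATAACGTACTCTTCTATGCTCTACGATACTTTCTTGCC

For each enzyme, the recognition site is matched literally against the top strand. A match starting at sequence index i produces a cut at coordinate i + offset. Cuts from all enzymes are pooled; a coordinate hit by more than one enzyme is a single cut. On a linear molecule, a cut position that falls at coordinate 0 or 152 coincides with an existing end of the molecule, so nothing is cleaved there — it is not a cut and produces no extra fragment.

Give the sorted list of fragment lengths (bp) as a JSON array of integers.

Site scan:
  BxoIII TTCT/1: at [1, 40, 44, 48, 70, 125, 144] ⇒ [2, 41, 45, 49, 71, 126, 145]
  GruIV ACGATACT/5: at [53, 61, 90, 104, 136] ⇒ [58, 66, 95, 109, 141]
  EstIV ATGTAA/0: at [10, 17, 23, 80] ⇒ [10, 17, 23, 80]

All cut coordinates (distinct, sorted): [2, 10, 17, 23, 41, 45, 49, 58, 66, 71, 80, 95, 109, 126, 141, 145]

Fragments:
  [0,2): 2 bp
  [2,10): 8 bp
  [10,17): 7 bp
  [17,23): 6 bp
  [23,41): 18 bp
  [41,45): 4 bp
  [45,49): 4 bp
  [49,58): 9 bp
  [58,66): 8 bp
  [66,71): 5 bp
  [71,80): 9 bp
  [80,95): 15 bp
  [95,109): 14 bp
  [109,126): 17 bp
  [126,141): 15 bp
  [141,145): 4 bp
  [145,152): 7 bp

[2,4,4,4,5,6,7,7,8,8,9,9,14,15,15,17,18]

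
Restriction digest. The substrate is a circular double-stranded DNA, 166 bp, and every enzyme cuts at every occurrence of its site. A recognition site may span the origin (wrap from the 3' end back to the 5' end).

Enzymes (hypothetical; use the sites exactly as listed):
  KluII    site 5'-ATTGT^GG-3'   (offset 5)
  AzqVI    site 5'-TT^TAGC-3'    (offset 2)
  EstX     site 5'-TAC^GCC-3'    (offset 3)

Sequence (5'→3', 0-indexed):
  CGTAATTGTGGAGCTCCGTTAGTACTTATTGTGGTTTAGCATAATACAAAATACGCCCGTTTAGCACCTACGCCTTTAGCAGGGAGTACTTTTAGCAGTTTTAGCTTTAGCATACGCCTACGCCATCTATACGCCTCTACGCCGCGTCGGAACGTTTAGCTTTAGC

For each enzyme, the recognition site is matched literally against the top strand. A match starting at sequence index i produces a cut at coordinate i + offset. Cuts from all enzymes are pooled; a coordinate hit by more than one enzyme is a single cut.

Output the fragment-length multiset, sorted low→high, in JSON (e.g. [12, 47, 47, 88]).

Scan for sites:
  KluII (ATTGTGG, off=5): starts [4, 27] → cuts [9, 32]
  AzqVI (TTTAGC, off=2): starts [34, 59, 74, 90, 99, 105, 154, 160] → cuts [36, 61, 76, 92, 101, 107, 156, 162]
  EstX (TACGCC, off=3): starts [51, 68, 112, 118, 129, 137] → cuts [54, 71, 115, 121, 132, 140]

Pooled cuts: [9, 32, 36, 54, 61, 71, 76, 92, 101, 107, 115, 121, 132, 140, 156, 162]

Fragment lengths:
  9→32: 23 bp
  32→36: 4 bp
  36→54: 18 bp
  54→61: 7 bp
  61→71: 10 bp
  71→76: 5 bp
  76→92: 16 bp
  92→101: 9 bp
  101→107: 6 bp
  107→115: 8 bp
  115→121: 6 bp
  121→132: 11 bp
  132→140: 8 bp
  140→156: 16 bp
  156→162: 6 bp
  162→9 (wrap): 166-162+9 = 13 bp

[4,5,6,6,6,7,8,8,9,10,11,13,16,16,18,23]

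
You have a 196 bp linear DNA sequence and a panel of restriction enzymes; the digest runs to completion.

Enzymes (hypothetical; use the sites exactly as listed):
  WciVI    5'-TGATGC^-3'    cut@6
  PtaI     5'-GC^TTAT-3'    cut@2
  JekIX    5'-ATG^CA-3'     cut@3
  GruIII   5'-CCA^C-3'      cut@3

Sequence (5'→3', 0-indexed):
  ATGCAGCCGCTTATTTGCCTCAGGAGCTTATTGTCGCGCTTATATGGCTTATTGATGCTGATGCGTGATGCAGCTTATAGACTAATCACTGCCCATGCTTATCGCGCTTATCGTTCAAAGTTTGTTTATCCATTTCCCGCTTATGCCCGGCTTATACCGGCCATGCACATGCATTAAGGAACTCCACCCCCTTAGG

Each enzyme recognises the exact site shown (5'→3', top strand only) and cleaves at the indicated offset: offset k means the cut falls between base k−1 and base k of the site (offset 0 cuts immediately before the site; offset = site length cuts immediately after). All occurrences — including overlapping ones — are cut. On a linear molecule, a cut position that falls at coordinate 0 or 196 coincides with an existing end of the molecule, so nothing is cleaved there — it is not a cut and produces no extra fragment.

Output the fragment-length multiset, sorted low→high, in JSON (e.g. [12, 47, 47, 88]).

[1,3,3,6,6,6,7,9,9,10,10,11,12,14,15,17,24,33]

Scan for sites:
  WciVI TGATGC/6: at [52, 58, 65] ⇒ [58, 64, 71]
  PtaI GCTTAT/2: at [8, 25, 37, 46, 72, 96, 105, 138, 149] ⇒ [10, 27, 39, 48, 74, 98, 107, 140, 151]
  JekIX ATGCA/3: at [0, 67, 162, 168] ⇒ [3, 70, 165, 171]
  GruIII CCAC/3: at [183] ⇒ [186]

Pooled cuts: [3, 10, 27, 39, 48, 58, 64, 70, 71, 74, 98, 107, 140, 151, 165, 171, 186]

Fragments:
  [0,3): 3 bp
  [3,10): 7 bp
  [10,27): 17 bp
  [27,39): 12 bp
  [39,48): 9 bp
  [48,58): 10 bp
  [58,64): 6 bp
  [64,70): 6 bp
  [70,71): 1 bp
  [71,74): 3 bp
  [74,98): 24 bp
  [98,107): 9 bp
  [107,140): 33 bp
  [140,151): 11 bp
  [151,165): 14 bp
  [165,171): 6 bp
  [171,186): 15 bp
  [186,196): 10 bp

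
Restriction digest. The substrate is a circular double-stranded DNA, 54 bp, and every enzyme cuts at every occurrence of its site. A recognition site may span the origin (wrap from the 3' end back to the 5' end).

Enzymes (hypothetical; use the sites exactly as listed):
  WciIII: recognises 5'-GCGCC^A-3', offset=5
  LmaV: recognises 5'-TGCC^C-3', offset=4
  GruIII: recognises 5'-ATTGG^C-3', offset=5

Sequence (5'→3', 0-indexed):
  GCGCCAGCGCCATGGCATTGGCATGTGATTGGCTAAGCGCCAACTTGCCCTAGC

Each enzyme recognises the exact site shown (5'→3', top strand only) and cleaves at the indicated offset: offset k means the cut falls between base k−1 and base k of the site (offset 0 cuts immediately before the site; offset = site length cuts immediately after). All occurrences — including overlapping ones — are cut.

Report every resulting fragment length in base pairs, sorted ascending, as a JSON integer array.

Per-enzyme occurrences:
  WciIII GCGCCA/5: at [0, 6, 36] ⇒ [5, 11, 41]
  LmaV TGCCC/4: at [45] ⇒ [49]
  GruIII ATTGGC/5: at [16, 27] ⇒ [21, 32]

All cut coordinates (distinct, sorted): [5, 11, 21, 32, 41, 49]

Fragment lengths:
  5→11: 6 bp
  11→21: 10 bp
  21→32: 11 bp
  32→41: 9 bp
  41→49: 8 bp
  49→5 (wrap): 54-49+5 = 10 bp

[6,8,9,10,10,11]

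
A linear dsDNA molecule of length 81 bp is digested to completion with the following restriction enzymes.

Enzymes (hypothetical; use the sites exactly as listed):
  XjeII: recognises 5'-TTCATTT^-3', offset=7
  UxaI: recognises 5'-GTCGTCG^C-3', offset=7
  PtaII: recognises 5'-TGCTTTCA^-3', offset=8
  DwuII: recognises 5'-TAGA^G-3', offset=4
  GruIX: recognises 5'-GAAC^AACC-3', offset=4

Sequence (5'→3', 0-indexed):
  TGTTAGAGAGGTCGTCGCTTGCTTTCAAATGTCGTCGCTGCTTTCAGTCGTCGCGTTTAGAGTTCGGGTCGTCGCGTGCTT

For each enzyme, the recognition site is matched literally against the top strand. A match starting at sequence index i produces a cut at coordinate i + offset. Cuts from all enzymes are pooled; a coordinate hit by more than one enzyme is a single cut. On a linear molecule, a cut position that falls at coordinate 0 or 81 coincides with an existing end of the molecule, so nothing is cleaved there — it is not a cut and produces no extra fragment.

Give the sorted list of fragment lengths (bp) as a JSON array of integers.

Per-enzyme occurrences:
  XjeII (TTCATTT, off=7): no sites
  UxaI (GTCGTCGC, off=7): starts [10, 30, 46, 67] → cuts [17, 37, 53, 74]
  PtaII (TGCTTTCA, off=8): starts [19, 38] → cuts [27, 46]
  DwuII (TAGAG, off=4): starts [3, 57] → cuts [7, 61]
  GruIX (GAACAACC, off=4): no sites

Pooled cuts: [7, 17, 27, 37, 46, 53, 61, 74]

Fragment lengths:
  [0,7): 7 bp
  [7,17): 10 bp
  [17,27): 10 bp
  [27,37): 10 bp
  [37,46): 9 bp
  [46,53): 7 bp
  [53,61): 8 bp
  [61,74): 13 bp
  [74,81): 7 bp

[7,7,7,8,9,10,10,10,13]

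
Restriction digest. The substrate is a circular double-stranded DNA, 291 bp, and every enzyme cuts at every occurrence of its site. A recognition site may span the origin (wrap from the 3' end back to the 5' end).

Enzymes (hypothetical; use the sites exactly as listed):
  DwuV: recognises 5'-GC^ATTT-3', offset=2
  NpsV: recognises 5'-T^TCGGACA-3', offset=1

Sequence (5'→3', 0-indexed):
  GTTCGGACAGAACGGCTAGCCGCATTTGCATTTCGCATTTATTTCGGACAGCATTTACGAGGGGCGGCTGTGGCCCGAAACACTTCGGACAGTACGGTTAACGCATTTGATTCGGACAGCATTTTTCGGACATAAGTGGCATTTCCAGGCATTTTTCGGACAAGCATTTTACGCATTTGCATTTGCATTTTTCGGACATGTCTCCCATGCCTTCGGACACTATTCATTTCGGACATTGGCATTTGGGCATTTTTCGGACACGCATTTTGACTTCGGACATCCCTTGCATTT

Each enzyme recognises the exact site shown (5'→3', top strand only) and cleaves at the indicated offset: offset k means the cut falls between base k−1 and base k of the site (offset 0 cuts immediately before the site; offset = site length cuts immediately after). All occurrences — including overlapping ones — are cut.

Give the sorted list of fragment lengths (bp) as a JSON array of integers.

[5,5,5,5,6,6,6,6,7,7,7,8,9,9,9,9,10,10,10,12,15,15,16,20,21,21,32]

Scan for sites:
  DwuV (GCATTT, off=2): starts [21, 27, 34, 50, 102, 118, 138, 148, 163, 172, 178, 184, 238, 246, 261, 285] → cuts [23, 29, 36, 52, 104, 120, 140, 150, 165, 174, 180, 186, 240, 248, 263, 287]
  NpsV (TTCGGACA, off=1): starts [1, 42, 83, 110, 124, 154, 190, 211, 227, 252, 271] → cuts [2, 43, 84, 111, 125, 155, 191, 212, 228, 253, 272]

Pooled cuts: [2, 23, 29, 36, 43, 52, 84, 104, 111, 120, 125, 140, 150, 155, 165, 174, 180, 186, 191, 212, 228, 240, 248, 253, 263, 272, 287]

Fragments:
  2→23: 21 bp
  23→29: 6 bp
  29→36: 7 bp
  36→43: 7 bp
  43→52: 9 bp
  52→84: 32 bp
  84→104: 20 bp
  104→111: 7 bp
  111→120: 9 bp
  120→125: 5 bp
  125→140: 15 bp
  140→150: 10 bp
  150→155: 5 bp
  155→165: 10 bp
  165→174: 9 bp
  174→180: 6 bp
  180→186: 6 bp
  186→191: 5 bp
  191→212: 21 bp
  212→228: 16 bp
  228→240: 12 bp
  240→248: 8 bp
  248→253: 5 bp
  253→263: 10 bp
  263→272: 9 bp
  272→287: 15 bp
  287→2 (wrap): 291-287+2 = 6 bp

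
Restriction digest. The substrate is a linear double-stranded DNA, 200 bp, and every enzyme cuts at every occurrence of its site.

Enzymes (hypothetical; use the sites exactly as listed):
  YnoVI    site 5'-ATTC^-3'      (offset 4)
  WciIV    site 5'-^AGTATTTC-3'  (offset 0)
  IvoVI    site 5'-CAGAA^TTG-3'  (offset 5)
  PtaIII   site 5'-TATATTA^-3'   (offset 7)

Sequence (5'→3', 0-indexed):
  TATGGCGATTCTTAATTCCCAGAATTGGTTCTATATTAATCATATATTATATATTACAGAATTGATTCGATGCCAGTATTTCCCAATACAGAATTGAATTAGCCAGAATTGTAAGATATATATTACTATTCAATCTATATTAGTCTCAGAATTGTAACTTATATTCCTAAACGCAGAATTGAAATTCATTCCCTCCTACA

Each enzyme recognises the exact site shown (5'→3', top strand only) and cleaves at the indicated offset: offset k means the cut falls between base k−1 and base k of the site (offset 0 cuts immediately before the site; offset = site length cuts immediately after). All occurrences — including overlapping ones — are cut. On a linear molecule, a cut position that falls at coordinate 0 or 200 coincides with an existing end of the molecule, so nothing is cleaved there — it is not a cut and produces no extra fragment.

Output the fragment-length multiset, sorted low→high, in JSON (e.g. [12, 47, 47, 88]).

Site scan:
  YnoVI ATTC/4: at [7, 14, 64, 127, 162, 183, 187] ⇒ [11, 18, 68, 131, 166, 187, 191]
  WciIV AGTATTTC/0: at [74] ⇒ [74]
  IvoVI CAGAATTG/5: at [19, 56, 88, 103, 146, 173] ⇒ [24, 61, 93, 108, 151, 178]
  PtaIII TATATTA/7: at [31, 42, 49, 118, 135] ⇒ [38, 49, 56, 125, 142]

Pooled cuts: [11, 18, 24, 38, 49, 56, 61, 68, 74, 93, 108, 125, 131, 142, 151, 166, 178, 187, 191]

Fragment lengths:
  [0,11): 11 bp
  [11,18): 7 bp
  [18,24): 6 bp
  [24,38): 14 bp
  [38,49): 11 bp
  [49,56): 7 bp
  [56,61): 5 bp
  [61,68): 7 bp
  [68,74): 6 bp
  [74,93): 19 bp
  [93,108): 15 bp
  [108,125): 17 bp
  [125,131): 6 bp
  [131,142): 11 bp
  [142,151): 9 bp
  [151,166): 15 bp
  [166,178): 12 bp
  [178,187): 9 bp
  [187,191): 4 bp
  [191,200): 9 bp

[4,5,6,6,6,7,7,7,9,9,9,11,11,11,12,14,15,15,17,19]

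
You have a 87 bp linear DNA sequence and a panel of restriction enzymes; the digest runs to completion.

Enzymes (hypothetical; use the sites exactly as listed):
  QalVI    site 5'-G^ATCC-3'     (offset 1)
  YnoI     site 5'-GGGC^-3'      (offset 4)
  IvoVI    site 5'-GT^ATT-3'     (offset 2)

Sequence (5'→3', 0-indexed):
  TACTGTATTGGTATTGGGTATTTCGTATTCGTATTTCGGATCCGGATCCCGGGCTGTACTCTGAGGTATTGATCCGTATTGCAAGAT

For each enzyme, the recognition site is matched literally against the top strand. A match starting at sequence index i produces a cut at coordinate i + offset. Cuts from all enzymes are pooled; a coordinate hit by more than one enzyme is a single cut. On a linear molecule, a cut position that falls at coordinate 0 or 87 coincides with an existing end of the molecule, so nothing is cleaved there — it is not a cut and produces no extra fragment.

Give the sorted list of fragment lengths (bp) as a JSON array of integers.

[4,6,6,6,6,6,7,7,7,9,10,13]

Site scan:
  QalVI (GATCC, off=1): starts [38, 44, 70] → cuts [39, 45, 71]
  YnoI (GGGC, off=4): starts [50] → cuts [54]
  IvoVI (GTATT, off=2): starts [4, 10, 17, 24, 30, 65, 75] → cuts [6, 12, 19, 26, 32, 67, 77]

All cut coordinates (distinct, sorted): [6, 12, 19, 26, 32, 39, 45, 54, 67, 71, 77]

Fragment lengths:
  [0,6): 6 bp
  [6,12): 6 bp
  [12,19): 7 bp
  [19,26): 7 bp
  [26,32): 6 bp
  [32,39): 7 bp
  [39,45): 6 bp
  [45,54): 9 bp
  [54,67): 13 bp
  [67,71): 4 bp
  [71,77): 6 bp
  [77,87): 10 bp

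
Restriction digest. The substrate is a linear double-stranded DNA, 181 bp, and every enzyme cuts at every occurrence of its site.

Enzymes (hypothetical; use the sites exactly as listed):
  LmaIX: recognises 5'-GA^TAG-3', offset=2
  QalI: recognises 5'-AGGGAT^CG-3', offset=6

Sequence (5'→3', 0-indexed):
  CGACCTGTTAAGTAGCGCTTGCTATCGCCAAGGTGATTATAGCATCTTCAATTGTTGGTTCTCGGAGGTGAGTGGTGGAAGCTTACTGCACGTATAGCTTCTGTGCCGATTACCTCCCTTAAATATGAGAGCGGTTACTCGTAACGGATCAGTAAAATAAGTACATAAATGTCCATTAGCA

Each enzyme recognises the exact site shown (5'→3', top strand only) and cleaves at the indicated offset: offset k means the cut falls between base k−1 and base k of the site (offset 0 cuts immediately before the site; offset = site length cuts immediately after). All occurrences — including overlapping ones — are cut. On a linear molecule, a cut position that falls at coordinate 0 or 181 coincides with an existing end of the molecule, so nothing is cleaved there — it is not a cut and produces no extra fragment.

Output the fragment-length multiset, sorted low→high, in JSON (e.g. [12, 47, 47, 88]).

Scan for sites:
  LmaIX (GATAG, off=2): no sites
  QalI (AGGGATCG, off=6): no sites

Pooled cuts: ∅

Fragments:
  no cuts → one linear fragment of 181 bp

[181]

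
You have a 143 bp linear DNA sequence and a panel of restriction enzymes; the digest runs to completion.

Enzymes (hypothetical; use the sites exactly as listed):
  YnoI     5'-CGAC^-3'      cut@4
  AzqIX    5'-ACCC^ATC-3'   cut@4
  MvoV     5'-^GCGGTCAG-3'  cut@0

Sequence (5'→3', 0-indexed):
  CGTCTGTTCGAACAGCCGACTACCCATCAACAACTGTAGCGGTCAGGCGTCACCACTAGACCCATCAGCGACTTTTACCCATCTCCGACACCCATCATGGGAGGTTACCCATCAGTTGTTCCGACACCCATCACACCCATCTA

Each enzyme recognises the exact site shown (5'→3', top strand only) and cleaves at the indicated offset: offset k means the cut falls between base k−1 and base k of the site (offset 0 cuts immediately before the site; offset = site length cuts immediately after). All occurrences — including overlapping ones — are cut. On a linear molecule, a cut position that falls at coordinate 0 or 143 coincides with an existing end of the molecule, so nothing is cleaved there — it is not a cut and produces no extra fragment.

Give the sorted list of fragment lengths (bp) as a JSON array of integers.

Per-enzyme occurrences:
  YnoI (CGAC, off=4): starts [16, 68, 85, 121] → cuts [20, 72, 89, 125]
  AzqIX (ACCCATC, off=4): starts [21, 59, 76, 89, 106, 125, 134] → cuts [25, 63, 80, 93, 110, 129, 138]
  MvoV (GCGGTCAG, off=0): starts [38] → cuts [38]

All cut coordinates (distinct, sorted): [20, 25, 38, 63, 72, 80, 89, 93, 110, 125, 129, 138]

Fragment lengths:
  [0,20): 20 bp
  [20,25): 5 bp
  [25,38): 13 bp
  [38,63): 25 bp
  [63,72): 9 bp
  [72,80): 8 bp
  [80,89): 9 bp
  [89,93): 4 bp
  [93,110): 17 bp
  [110,125): 15 bp
  [125,129): 4 bp
  [129,138): 9 bp
  [138,143): 5 bp

[4,4,5,5,8,9,9,9,13,15,17,20,25]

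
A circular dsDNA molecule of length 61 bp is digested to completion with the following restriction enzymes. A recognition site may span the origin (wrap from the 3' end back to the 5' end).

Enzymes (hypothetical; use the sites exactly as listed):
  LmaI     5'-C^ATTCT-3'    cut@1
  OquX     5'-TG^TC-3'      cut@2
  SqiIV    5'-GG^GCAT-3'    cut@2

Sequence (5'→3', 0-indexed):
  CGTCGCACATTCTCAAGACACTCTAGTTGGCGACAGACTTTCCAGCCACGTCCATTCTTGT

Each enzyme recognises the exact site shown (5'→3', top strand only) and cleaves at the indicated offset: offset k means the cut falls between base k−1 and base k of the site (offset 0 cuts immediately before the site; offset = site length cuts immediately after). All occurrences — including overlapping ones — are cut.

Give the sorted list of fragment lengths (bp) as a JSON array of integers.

Scan for sites:
  LmaI (CATTCT, off=1): starts [7, 52] → cuts [8, 53]
  OquX (TGTC, off=2): starts [58] → cuts [60]
  SqiIV (GGGCAT, off=2): no sites

All cut coordinates (distinct, sorted): [8, 53, 60]

Fragments:
  8→53: 45 bp
  53→60: 7 bp
  60→8 (wrap): 61-60+8 = 9 bp

[7,9,45]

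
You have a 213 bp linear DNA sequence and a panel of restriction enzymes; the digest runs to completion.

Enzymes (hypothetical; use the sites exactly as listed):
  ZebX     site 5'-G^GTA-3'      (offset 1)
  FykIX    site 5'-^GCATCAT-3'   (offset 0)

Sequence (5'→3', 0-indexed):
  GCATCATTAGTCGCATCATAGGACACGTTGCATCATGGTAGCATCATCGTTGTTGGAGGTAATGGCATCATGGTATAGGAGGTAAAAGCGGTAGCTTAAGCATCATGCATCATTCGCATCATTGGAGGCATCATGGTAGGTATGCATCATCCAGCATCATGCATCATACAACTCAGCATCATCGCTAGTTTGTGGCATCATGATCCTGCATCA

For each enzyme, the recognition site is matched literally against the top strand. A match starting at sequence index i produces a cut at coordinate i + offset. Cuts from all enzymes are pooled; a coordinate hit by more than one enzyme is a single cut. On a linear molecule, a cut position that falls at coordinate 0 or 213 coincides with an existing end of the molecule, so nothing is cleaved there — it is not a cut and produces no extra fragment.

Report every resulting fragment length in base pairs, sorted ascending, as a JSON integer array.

[3,4,4,6,7,7,8,8,8,9,9,9,9,10,12,12,15,17,18,19,19]

Scan for sites:
  ZebX (GGTA, off=1): starts [36, 57, 71, 80, 89, 134, 138] → cuts [37, 58, 72, 81, 90, 135, 139]
  FykIX (GCATCAT, off=0): starts [0, 12, 29, 40, 64, 99, 106, 115, 127, 143, 153, 160, 175, 194] → cuts [12, 29, 40, 64, 99, 106, 115, 127, 143, 153, 160, 175, 194] (position 0 is a terminus of the linear molecule — no cut)

All cut coordinates (distinct, sorted): [12, 29, 37, 40, 58, 64, 72, 81, 90, 99, 106, 115, 127, 135, 139, 143, 153, 160, 175, 194]

Fragments:
  [0,12): 12 bp
  [12,29): 17 bp
  [29,37): 8 bp
  [37,40): 3 bp
  [40,58): 18 bp
  [58,64): 6 bp
  [64,72): 8 bp
  [72,81): 9 bp
  [81,90): 9 bp
  [90,99): 9 bp
  [99,106): 7 bp
  [106,115): 9 bp
  [115,127): 12 bp
  [127,135): 8 bp
  [135,139): 4 bp
  [139,143): 4 bp
  [143,153): 10 bp
  [153,160): 7 bp
  [160,175): 15 bp
  [175,194): 19 bp
  [194,213): 19 bp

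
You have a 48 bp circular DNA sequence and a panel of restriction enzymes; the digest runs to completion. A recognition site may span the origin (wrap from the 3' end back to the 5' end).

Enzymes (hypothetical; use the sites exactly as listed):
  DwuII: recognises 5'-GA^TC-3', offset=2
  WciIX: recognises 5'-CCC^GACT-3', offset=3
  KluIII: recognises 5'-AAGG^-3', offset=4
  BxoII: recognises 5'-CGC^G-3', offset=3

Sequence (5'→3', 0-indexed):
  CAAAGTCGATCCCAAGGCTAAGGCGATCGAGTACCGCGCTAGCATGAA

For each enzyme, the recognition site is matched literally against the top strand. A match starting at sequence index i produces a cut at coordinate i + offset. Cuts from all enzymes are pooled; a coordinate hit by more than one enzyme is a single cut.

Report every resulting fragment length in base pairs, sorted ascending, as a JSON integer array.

[3,6,8,11,20]

Scan for sites:
  DwuII GATC/2: at [7, 24] ⇒ [9, 26]
  WciIX (CCCGACT, off=3): no sites
  KluIII AAGG/4: at [13, 19] ⇒ [17, 23]
  BxoII CGCG/3: at [34] ⇒ [37]

All cut coordinates (distinct, sorted): [9, 17, 23, 26, 37]

Fragment lengths:
  9→17: 8 bp
  17→23: 6 bp
  23→26: 3 bp
  26→37: 11 bp
  37→9 (wrap): 48-37+9 = 20 bp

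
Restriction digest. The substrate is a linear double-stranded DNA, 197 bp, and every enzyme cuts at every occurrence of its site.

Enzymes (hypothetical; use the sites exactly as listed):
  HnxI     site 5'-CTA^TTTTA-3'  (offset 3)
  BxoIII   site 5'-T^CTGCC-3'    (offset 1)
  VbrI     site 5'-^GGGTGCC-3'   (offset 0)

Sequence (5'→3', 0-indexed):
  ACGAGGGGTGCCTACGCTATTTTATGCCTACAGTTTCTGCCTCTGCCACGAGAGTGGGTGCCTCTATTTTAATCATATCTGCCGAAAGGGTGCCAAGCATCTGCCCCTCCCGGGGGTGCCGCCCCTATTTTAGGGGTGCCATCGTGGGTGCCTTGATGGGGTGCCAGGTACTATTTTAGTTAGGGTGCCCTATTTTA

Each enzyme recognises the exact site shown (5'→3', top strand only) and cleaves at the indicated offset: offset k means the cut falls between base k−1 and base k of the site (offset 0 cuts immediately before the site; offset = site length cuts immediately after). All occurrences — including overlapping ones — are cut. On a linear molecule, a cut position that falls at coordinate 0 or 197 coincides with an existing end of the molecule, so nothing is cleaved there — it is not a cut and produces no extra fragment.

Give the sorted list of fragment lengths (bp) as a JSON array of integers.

Site scan:
  HnxI CTATTTTA/3: at [16, 63, 124, 170, 189] ⇒ [19, 66, 127, 173, 192]
  BxoIII TCTGCC/1: at [35, 41, 77, 99] ⇒ [36, 42, 78, 100]
  VbrI GGGTGCC/0: at [5, 55, 87, 113, 133, 145, 158, 182] ⇒ [5, 55, 87, 113, 133, 145, 158, 182]

Pooled cuts: [5, 19, 36, 42, 55, 66, 78, 87, 100, 113, 127, 133, 145, 158, 173, 182, 192]

Fragments:
  [0,5): 5 bp
  [5,19): 14 bp
  [19,36): 17 bp
  [36,42): 6 bp
  [42,55): 13 bp
  [55,66): 11 bp
  [66,78): 12 bp
  [78,87): 9 bp
  [87,100): 13 bp
  [100,113): 13 bp
  [113,127): 14 bp
  [127,133): 6 bp
  [133,145): 12 bp
  [145,158): 13 bp
  [158,173): 15 bp
  [173,182): 9 bp
  [182,192): 10 bp
  [192,197): 5 bp

[5,5,6,6,9,9,10,11,12,12,13,13,13,13,14,14,15,17]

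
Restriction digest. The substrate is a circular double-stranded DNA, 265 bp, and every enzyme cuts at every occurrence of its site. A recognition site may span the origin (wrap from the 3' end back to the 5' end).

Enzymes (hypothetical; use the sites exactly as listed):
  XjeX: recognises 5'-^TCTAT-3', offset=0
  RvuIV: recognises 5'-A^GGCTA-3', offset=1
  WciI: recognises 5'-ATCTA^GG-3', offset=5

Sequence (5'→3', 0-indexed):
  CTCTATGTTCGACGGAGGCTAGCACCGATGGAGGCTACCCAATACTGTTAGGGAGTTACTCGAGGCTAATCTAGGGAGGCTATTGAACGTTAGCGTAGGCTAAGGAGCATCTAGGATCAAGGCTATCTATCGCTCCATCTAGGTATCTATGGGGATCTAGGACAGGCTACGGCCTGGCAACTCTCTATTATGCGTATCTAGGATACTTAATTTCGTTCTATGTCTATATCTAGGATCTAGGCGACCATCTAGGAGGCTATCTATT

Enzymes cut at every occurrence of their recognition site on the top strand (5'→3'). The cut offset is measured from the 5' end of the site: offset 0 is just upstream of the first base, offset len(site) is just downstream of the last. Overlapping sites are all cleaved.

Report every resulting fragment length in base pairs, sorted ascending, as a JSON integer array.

Scan for sites:
  XjeX TCTAT/0: at [1, 125, 145, 183, 216, 222, 259] ⇒ [1, 125, 145, 183, 216, 222, 259]
  RvuIV AGGCTA/1: at [15, 31, 62, 76, 96, 119, 163, 253] ⇒ [16, 32, 63, 77, 97, 120, 164, 254]
  WciI ATCTAGG/5: at [68, 108, 136, 154, 195, 227, 234, 246] ⇒ [73, 113, 141, 159, 200, 232, 239, 251]

All cut coordinates (distinct, sorted): [1, 16, 32, 63, 73, 77, 97, 113, 120, 125, 141, 145, 159, 164, 183, 200, 216, 222, 232, 239, 251, 254, 259]

Fragments:
  1→16: 15 bp
  16→32: 16 bp
  32→63: 31 bp
  63→73: 10 bp
  73→77: 4 bp
  77→97: 20 bp
  97→113: 16 bp
  113→120: 7 bp
  120→125: 5 bp
  125→141: 16 bp
  141→145: 4 bp
  145→159: 14 bp
  159→164: 5 bp
  164→183: 19 bp
  183→200: 17 bp
  200→216: 16 bp
  216→222: 6 bp
  222→232: 10 bp
  232→239: 7 bp
  239→251: 12 bp
  251→254: 3 bp
  254→259: 5 bp
  259→1 (wrap): 265-259+1 = 7 bp

[3,4,4,5,5,5,6,7,7,7,10,10,12,14,15,16,16,16,16,17,19,20,31]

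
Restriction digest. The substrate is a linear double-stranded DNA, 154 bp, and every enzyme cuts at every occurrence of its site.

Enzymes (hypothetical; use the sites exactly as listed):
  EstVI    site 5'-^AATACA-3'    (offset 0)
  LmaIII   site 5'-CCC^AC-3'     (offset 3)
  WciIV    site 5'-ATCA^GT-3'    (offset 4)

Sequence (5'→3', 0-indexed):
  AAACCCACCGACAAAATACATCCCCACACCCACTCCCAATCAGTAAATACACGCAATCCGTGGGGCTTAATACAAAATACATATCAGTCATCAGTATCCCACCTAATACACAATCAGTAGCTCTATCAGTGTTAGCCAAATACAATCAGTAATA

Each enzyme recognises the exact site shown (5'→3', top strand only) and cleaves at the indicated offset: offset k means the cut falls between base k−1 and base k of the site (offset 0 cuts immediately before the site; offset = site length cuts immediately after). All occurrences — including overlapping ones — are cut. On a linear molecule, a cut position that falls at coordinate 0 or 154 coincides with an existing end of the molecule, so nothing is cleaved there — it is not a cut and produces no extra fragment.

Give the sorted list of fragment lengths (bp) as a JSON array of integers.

Per-enzyme occurrences:
  EstVI AATACA/0: at [14, 45, 68, 75, 104, 138] ⇒ [14, 45, 68, 75, 104, 138]
  LmaIII CCCAC/3: at [3, 22, 28, 97] ⇒ [6, 25, 31, 100]
  WciIV ATCAGT/4: at [38, 82, 89, 112, 124, 144] ⇒ [42, 86, 93, 116, 128, 148]

All cut coordinates (distinct, sorted): [6, 14, 25, 31, 42, 45, 68, 75, 86, 93, 100, 104, 116, 128, 138, 148]

Fragment lengths:
  [0,6): 6 bp
  [6,14): 8 bp
  [14,25): 11 bp
  [25,31): 6 bp
  [31,42): 11 bp
  [42,45): 3 bp
  [45,68): 23 bp
  [68,75): 7 bp
  [75,86): 11 bp
  [86,93): 7 bp
  [93,100): 7 bp
  [100,104): 4 bp
  [104,116): 12 bp
  [116,128): 12 bp
  [128,138): 10 bp
  [138,148): 10 bp
  [148,154): 6 bp

[3,4,6,6,6,7,7,7,8,10,10,11,11,11,12,12,23]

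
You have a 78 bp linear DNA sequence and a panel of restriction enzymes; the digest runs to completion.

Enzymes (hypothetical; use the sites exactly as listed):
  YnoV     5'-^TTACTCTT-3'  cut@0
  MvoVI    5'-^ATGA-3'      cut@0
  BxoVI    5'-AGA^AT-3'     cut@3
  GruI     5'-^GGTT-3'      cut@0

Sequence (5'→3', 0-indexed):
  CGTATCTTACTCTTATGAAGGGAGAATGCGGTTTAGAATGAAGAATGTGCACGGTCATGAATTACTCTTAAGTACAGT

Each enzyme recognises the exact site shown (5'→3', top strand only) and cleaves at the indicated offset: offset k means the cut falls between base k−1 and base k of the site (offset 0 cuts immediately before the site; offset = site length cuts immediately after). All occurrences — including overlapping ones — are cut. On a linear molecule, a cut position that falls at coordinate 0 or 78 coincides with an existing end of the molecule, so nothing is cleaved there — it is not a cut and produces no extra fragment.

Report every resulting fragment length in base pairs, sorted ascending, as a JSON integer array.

[4,5,6,7,8,8,11,12,17]

Per-enzyme occurrences:
  YnoV (TTACTCTT, off=0): starts [6, 61] → cuts [6, 61]
  MvoVI (ATGA, off=0): starts [14, 37, 56] → cuts [14, 37, 56]
  BxoVI (AGAAT, off=3): starts [22, 34, 41] → cuts [25, 37, 44]
  GruI (GGTT, off=0): starts [29] → cuts [29]

All cut coordinates (distinct, sorted): [6, 14, 25, 29, 37, 44, 56, 61]

Fragments:
  [0,6): 6 bp
  [6,14): 8 bp
  [14,25): 11 bp
  [25,29): 4 bp
  [29,37): 8 bp
  [37,44): 7 bp
  [44,56): 12 bp
  [56,61): 5 bp
  [61,78): 17 bp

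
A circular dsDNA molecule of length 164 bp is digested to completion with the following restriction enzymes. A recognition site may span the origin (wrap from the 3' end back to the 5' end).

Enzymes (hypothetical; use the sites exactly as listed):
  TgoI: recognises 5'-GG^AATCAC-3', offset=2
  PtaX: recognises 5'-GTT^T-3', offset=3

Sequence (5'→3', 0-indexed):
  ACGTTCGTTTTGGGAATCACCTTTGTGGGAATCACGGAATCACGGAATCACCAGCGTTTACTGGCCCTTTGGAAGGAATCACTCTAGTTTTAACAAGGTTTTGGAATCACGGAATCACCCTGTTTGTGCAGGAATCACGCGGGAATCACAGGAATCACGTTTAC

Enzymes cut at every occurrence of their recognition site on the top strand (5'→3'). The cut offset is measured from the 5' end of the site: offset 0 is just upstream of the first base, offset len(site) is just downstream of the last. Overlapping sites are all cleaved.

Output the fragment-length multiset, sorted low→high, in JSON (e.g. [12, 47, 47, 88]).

Site scan:
  TgoI (GGAATCAC, off=2): starts [12, 27, 35, 43, 74, 102, 110, 130, 141, 150] → cuts [14, 29, 37, 45, 76, 104, 112, 132, 143, 152]
  PtaX (GTTT, off=3): starts [6, 55, 86, 97, 121, 158] → cuts [9, 58, 89, 100, 124, 161]

Pooled cuts: [9, 14, 29, 37, 45, 58, 76, 89, 100, 104, 112, 124, 132, 143, 152, 161]

Fragment lengths:
  9→14: 5 bp
  14→29: 15 bp
  29→37: 8 bp
  37→45: 8 bp
  45→58: 13 bp
  58→76: 18 bp
  76→89: 13 bp
  89→100: 11 bp
  100→104: 4 bp
  104→112: 8 bp
  112→124: 12 bp
  124→132: 8 bp
  132→143: 11 bp
  143→152: 9 bp
  152→161: 9 bp
  161→9 (wrap): 164-161+9 = 12 bp

[4,5,8,8,8,8,9,9,11,11,12,12,13,13,15,18]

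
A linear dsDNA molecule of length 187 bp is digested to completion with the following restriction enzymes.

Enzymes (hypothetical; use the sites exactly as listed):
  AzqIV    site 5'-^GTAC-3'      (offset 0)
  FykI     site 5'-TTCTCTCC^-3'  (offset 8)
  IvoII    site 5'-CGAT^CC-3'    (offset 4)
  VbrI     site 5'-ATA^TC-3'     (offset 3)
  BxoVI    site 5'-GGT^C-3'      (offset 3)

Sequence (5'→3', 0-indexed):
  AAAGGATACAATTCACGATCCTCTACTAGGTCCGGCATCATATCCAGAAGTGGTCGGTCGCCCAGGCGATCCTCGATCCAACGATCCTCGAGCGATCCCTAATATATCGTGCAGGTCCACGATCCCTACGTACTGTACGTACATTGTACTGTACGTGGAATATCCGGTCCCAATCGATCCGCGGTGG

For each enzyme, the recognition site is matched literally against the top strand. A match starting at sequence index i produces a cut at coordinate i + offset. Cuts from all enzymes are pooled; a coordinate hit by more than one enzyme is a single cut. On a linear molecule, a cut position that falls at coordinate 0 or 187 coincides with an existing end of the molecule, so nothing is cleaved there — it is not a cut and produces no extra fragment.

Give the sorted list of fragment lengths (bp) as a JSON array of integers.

Per-enzyme occurrences:
  AzqIV GTAC/0: at [129, 134, 138, 145, 150] ⇒ [129, 134, 138, 145, 150]
  FykI (TTCTCTCC, off=8): no sites
  IvoII CGATCC/4: at [15, 66, 73, 81, 92, 119, 174] ⇒ [19, 70, 77, 85, 96, 123, 178]
  VbrI ATATC/3: at [39, 103, 159] ⇒ [42, 106, 162]
  BxoVI GGTC/3: at [28, 51, 55, 113, 165] ⇒ [31, 54, 58, 116, 168]

All cut coordinates (distinct, sorted): [19, 31, 42, 54, 58, 70, 77, 85, 96, 106, 116, 123, 129, 134, 138, 145, 150, 162, 168, 178]

Fragment lengths:
  [0,19): 19 bp
  [19,31): 12 bp
  [31,42): 11 bp
  [42,54): 12 bp
  [54,58): 4 bp
  [58,70): 12 bp
  [70,77): 7 bp
  [77,85): 8 bp
  [85,96): 11 bp
  [96,106): 10 bp
  [106,116): 10 bp
  [116,123): 7 bp
  [123,129): 6 bp
  [129,134): 5 bp
  [134,138): 4 bp
  [138,145): 7 bp
  [145,150): 5 bp
  [150,162): 12 bp
  [162,168): 6 bp
  [168,178): 10 bp
  [178,187): 9 bp

[4,4,5,5,6,6,7,7,7,8,9,10,10,10,11,11,12,12,12,12,19]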